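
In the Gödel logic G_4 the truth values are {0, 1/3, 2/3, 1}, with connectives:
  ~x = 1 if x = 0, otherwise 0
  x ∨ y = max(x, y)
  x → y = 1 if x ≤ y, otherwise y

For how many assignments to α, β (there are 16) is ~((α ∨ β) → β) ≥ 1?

3

α = 0, β = 0 ↦ 0  <
α = 0, β = 1/3 ↦ 0  <
α = 0, β = 2/3 ↦ 0  <
α = 0, β = 1 ↦ 0  <
α = 1/3, β = 0 ↦ 1  ≥
α = 1/3, β = 1/3 ↦ 0  <
α = 1/3, β = 2/3 ↦ 0  <
α = 1/3, β = 1 ↦ 0  <
α = 2/3, β = 0 ↦ 1  ≥
α = 2/3, β = 1/3 ↦ 0  <
α = 2/3, β = 2/3 ↦ 0  <
α = 2/3, β = 1 ↦ 0  <
α = 1, β = 0 ↦ 1  ≥
α = 1, β = 1/3 ↦ 0  <
α = 1, β = 2/3 ↦ 0  <
α = 1, β = 1 ↦ 0  <
So 3 of the 16 assignments meet the threshold.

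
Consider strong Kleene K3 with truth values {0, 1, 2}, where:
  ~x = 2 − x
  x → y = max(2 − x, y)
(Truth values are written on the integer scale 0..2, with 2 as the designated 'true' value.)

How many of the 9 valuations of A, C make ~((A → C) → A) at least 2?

A = 0, C = 0 ↦ 2  ≥
A = 0, C = 1 ↦ 2  ≥
A = 0, C = 2 ↦ 2  ≥
A = 1, C = 0 ↦ 1  <
A = 1, C = 1 ↦ 1  <
A = 1, C = 2 ↦ 1  <
A = 2, C = 0 ↦ 0  <
A = 2, C = 1 ↦ 0  <
A = 2, C = 2 ↦ 0  <
So 3 of the 9 assignments meet the threshold.

3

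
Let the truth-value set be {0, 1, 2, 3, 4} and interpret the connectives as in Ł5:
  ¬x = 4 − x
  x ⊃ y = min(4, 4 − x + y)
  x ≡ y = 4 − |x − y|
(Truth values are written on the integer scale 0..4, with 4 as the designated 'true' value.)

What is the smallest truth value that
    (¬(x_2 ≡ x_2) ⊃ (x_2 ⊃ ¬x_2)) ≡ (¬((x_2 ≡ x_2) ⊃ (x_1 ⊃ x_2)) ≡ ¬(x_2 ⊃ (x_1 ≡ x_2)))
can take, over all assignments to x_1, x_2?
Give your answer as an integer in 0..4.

Take x_1 = 0, x_2 = 4:
x_2 ≡ x_2 = 4 ≡ 4 = 4
¬(x_2 ≡ x_2) = ¬4 = 0
¬x_2 = ¬4 = 0
x_2 ⊃ ¬x_2 = 4 ⊃ 0 = 0
¬(x_2 ≡ x_2) ⊃ (x_2 ⊃ ¬x_2) = 0 ⊃ 0 = 4
x_2 ≡ x_2 = 4 ≡ 4 = 4
x_1 ⊃ x_2 = 0 ⊃ 4 = 4
(x_2 ≡ x_2) ⊃ (x_1 ⊃ x_2) = 4 ⊃ 4 = 4
¬((x_2 ≡ x_2) ⊃ (x_1 ⊃ x_2)) = ¬4 = 0
x_1 ≡ x_2 = 0 ≡ 4 = 0
x_2 ⊃ (x_1 ≡ x_2) = 4 ⊃ 0 = 0
¬(x_2 ⊃ (x_1 ≡ x_2)) = ¬0 = 4
¬((x_2 ≡ x_2) ⊃ (x_1 ⊃ x_2)) ≡ ¬(x_2 ⊃ (x_1 ≡ x_2)) = 0 ≡ 4 = 0
(¬(x_2 ≡ x_2) ⊃ (x_2 ⊃ ¬x_2)) ≡ (¬((x_2 ≡ x_2) ⊃ (x_1 ⊃ x_2)) ≡ ¬(x_2 ⊃ (x_1 ≡ x_2))) = 4 ≡ 0 = 0
No assignment yields a value below 0, so this is the minimum.

0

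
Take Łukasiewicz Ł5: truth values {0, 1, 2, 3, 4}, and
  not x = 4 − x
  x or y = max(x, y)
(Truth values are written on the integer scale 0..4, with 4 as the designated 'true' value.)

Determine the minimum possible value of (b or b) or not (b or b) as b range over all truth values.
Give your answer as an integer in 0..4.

2

Take b = 2:
b or b = 2 or 2 = 2
b or b = 2 or 2 = 2
not (b or b) = not 2 = 2
(b or b) or not (b or b) = 2 or 2 = 2
No assignment yields a value below 2, so this is the minimum.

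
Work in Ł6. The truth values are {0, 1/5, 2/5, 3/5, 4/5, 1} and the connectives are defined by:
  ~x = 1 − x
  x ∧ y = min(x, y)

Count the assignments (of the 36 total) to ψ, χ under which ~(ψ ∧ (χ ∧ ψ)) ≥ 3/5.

value 1: 11 assignments (counts)
value 4/5: 9 assignments (counts)
value 3/5: 7 assignments (counts)
value 2/5: 5 assignments
value 1/5: 3 assignments
value 0: 1 assignment
So 27 of the 36 assignments meet the threshold.

27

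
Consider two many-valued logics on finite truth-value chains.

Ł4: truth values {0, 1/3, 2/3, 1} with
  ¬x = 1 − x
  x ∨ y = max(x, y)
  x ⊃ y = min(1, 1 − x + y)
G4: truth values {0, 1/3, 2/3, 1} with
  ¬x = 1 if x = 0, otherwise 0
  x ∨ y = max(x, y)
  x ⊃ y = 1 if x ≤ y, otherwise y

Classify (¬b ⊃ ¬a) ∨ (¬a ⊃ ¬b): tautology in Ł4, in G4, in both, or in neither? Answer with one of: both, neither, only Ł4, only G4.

In Ł4: every assignment gives 1 — tautology.
In G4: every assignment gives 1 — tautology.

both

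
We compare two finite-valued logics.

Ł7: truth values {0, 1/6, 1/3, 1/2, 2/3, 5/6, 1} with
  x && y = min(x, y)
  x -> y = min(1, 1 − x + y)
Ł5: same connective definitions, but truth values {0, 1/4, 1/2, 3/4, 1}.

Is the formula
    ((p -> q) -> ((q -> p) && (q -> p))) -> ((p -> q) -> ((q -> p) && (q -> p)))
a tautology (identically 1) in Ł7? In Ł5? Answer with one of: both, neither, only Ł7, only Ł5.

both

In Ł7: every assignment gives 1 — tautology.
In Ł5: every assignment gives 1 — tautology.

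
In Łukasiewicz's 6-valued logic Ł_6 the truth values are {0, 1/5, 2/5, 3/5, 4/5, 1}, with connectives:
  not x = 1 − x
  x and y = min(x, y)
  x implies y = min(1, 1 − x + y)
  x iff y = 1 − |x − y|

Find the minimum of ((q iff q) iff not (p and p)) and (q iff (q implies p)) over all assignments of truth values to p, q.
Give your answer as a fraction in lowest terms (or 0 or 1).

0

Take p = 0, q = 0:
q iff q = 0 iff 0 = 1
p and p = 0 and 0 = 0
not (p and p) = not 0 = 1
(q iff q) iff not (p and p) = 1 iff 1 = 1
q implies p = 0 implies 0 = 1
q iff (q implies p) = 0 iff 1 = 0
((q iff q) iff not (p and p)) and (q iff (q implies p)) = 1 and 0 = 0
No assignment yields a value below 0, so this is the minimum.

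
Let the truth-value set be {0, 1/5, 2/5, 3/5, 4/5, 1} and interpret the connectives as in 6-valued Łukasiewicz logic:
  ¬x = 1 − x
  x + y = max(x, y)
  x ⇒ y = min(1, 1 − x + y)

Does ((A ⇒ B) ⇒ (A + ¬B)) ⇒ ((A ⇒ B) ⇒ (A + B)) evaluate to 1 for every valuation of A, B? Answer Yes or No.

Counterexample: take A = 0, B = 0.
A ⇒ B = 0 ⇒ 0 = 1
¬B = ¬0 = 1
A + ¬B = 0 + 1 = 1
(A ⇒ B) ⇒ (A + ¬B) = 1 ⇒ 1 = 1
A ⇒ B = 0 ⇒ 0 = 1
A + B = 0 + 0 = 0
(A ⇒ B) ⇒ (A + B) = 1 ⇒ 0 = 0
((A ⇒ B) ⇒ (A + ¬B)) ⇒ ((A ⇒ B) ⇒ (A + B)) = 1 ⇒ 0 = 0
This gives 0 ≠ 1.

No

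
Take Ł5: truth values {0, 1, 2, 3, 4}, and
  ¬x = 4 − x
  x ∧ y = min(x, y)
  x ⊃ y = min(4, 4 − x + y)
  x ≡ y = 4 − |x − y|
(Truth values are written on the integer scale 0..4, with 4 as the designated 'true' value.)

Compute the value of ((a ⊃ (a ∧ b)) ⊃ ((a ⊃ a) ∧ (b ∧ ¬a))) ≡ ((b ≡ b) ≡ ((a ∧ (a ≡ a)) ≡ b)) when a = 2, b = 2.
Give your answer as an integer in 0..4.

2

a ∧ b = 2 ∧ 2 = 2
a ⊃ (a ∧ b) = 2 ⊃ 2 = 4
a ⊃ a = 2 ⊃ 2 = 4
¬a = ¬2 = 2
b ∧ ¬a = 2 ∧ 2 = 2
(a ⊃ a) ∧ (b ∧ ¬a) = 4 ∧ 2 = 2
(a ⊃ (a ∧ b)) ⊃ ((a ⊃ a) ∧ (b ∧ ¬a)) = 4 ⊃ 2 = 2
b ≡ b = 2 ≡ 2 = 4
a ≡ a = 2 ≡ 2 = 4
a ∧ (a ≡ a) = 2 ∧ 4 = 2
(a ∧ (a ≡ a)) ≡ b = 2 ≡ 2 = 4
(b ≡ b) ≡ ((a ∧ (a ≡ a)) ≡ b) = 4 ≡ 4 = 4
((a ⊃ (a ∧ b)) ⊃ ((a ⊃ a) ∧ (b ∧ ¬a))) ≡ ((b ≡ b) ≡ ((a ∧ (a ≡ a)) ≡ b)) = 2 ≡ 4 = 2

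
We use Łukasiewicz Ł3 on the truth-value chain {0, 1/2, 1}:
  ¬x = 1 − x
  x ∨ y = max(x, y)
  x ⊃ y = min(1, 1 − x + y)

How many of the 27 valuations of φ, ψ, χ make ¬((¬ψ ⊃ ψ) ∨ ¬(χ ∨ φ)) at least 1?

value 1: 5 assignments (counts)
value 1/2: 3 assignments
value 0: 19 assignments
So 5 of the 27 assignments meet the threshold.

5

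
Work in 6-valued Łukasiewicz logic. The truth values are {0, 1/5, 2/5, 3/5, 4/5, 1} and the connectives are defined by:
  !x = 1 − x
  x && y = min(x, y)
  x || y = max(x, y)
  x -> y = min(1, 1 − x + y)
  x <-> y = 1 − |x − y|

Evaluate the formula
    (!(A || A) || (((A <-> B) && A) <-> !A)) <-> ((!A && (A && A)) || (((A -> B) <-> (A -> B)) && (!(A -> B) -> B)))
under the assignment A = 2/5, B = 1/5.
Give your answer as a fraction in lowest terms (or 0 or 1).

4/5

A || A = 2/5 || 2/5 = 2/5
!(A || A) = !2/5 = 3/5
A <-> B = 2/5 <-> 1/5 = 4/5
(A <-> B) && A = 4/5 && 2/5 = 2/5
!A = !2/5 = 3/5
((A <-> B) && A) <-> !A = 2/5 <-> 3/5 = 4/5
!(A || A) || (((A <-> B) && A) <-> !A) = 3/5 || 4/5 = 4/5
!A = !2/5 = 3/5
A && A = 2/5 && 2/5 = 2/5
!A && (A && A) = 3/5 && 2/5 = 2/5
A -> B = 2/5 -> 1/5 = 4/5
A -> B = 2/5 -> 1/5 = 4/5
(A -> B) <-> (A -> B) = 4/5 <-> 4/5 = 1
A -> B = 2/5 -> 1/5 = 4/5
!(A -> B) = !4/5 = 1/5
!(A -> B) -> B = 1/5 -> 1/5 = 1
((A -> B) <-> (A -> B)) && (!(A -> B) -> B) = 1 && 1 = 1
(!A && (A && A)) || (((A -> B) <-> (A -> B)) && (!(A -> B) -> B)) = 2/5 || 1 = 1
(!(A || A) || (((A <-> B) && A) <-> !A)) <-> ((!A && (A && A)) || (((A -> B) <-> (A -> B)) && (!(A -> B) -> B))) = 4/5 <-> 1 = 4/5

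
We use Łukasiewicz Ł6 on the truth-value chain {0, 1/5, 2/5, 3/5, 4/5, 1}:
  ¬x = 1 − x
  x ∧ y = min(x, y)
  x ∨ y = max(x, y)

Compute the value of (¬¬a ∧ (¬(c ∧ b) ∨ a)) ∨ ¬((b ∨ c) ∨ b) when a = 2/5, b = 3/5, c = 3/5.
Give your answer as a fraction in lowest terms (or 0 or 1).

2/5

¬a = ¬2/5 = 3/5
¬¬a = ¬3/5 = 2/5
c ∧ b = 3/5 ∧ 3/5 = 3/5
¬(c ∧ b) = ¬3/5 = 2/5
¬(c ∧ b) ∨ a = 2/5 ∨ 2/5 = 2/5
¬¬a ∧ (¬(c ∧ b) ∨ a) = 2/5 ∧ 2/5 = 2/5
b ∨ c = 3/5 ∨ 3/5 = 3/5
(b ∨ c) ∨ b = 3/5 ∨ 3/5 = 3/5
¬((b ∨ c) ∨ b) = ¬3/5 = 2/5
(¬¬a ∧ (¬(c ∧ b) ∨ a)) ∨ ¬((b ∨ c) ∨ b) = 2/5 ∨ 2/5 = 2/5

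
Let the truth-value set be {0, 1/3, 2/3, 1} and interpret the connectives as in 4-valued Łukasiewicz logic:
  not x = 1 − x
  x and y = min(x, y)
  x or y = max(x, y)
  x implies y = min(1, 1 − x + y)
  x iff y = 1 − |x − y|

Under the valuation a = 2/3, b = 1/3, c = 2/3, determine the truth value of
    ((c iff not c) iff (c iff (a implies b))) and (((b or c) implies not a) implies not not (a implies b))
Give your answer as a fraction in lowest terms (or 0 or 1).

not c = not 2/3 = 1/3
c iff not c = 2/3 iff 1/3 = 2/3
a implies b = 2/3 implies 1/3 = 2/3
c iff (a implies b) = 2/3 iff 2/3 = 1
(c iff not c) iff (c iff (a implies b)) = 2/3 iff 1 = 2/3
b or c = 1/3 or 2/3 = 2/3
not a = not 2/3 = 1/3
(b or c) implies not a = 2/3 implies 1/3 = 2/3
a implies b = 2/3 implies 1/3 = 2/3
not (a implies b) = not 2/3 = 1/3
not not (a implies b) = not 1/3 = 2/3
((b or c) implies not a) implies not not (a implies b) = 2/3 implies 2/3 = 1
((c iff not c) iff (c iff (a implies b))) and (((b or c) implies not a) implies not not (a implies b)) = 2/3 and 1 = 2/3

2/3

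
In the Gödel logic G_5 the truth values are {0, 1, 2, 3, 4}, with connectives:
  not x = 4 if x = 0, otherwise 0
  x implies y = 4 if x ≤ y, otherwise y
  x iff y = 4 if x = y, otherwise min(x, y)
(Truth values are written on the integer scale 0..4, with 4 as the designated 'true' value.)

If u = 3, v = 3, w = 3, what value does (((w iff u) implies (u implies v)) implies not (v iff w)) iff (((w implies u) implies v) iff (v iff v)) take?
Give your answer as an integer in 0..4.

0

w iff u = 3 iff 3 = 4
u implies v = 3 implies 3 = 4
(w iff u) implies (u implies v) = 4 implies 4 = 4
v iff w = 3 iff 3 = 4
not (v iff w) = not 4 = 0
((w iff u) implies (u implies v)) implies not (v iff w) = 4 implies 0 = 0
w implies u = 3 implies 3 = 4
(w implies u) implies v = 4 implies 3 = 3
v iff v = 3 iff 3 = 4
((w implies u) implies v) iff (v iff v) = 3 iff 4 = 3
(((w iff u) implies (u implies v)) implies not (v iff w)) iff (((w implies u) implies v) iff (v iff v)) = 0 iff 3 = 0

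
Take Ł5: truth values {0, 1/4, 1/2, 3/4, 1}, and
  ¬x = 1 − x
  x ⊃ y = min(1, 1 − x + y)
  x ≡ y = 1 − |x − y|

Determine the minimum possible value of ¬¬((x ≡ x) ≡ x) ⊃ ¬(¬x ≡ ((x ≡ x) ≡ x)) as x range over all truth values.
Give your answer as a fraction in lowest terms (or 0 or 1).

Take x = 1/2:
x ≡ x = 1/2 ≡ 1/2 = 1
(x ≡ x) ≡ x = 1 ≡ 1/2 = 1/2
¬((x ≡ x) ≡ x) = ¬1/2 = 1/2
¬¬((x ≡ x) ≡ x) = ¬1/2 = 1/2
¬x = ¬1/2 = 1/2
x ≡ x = 1/2 ≡ 1/2 = 1
(x ≡ x) ≡ x = 1 ≡ 1/2 = 1/2
¬x ≡ ((x ≡ x) ≡ x) = 1/2 ≡ 1/2 = 1
¬(¬x ≡ ((x ≡ x) ≡ x)) = ¬1 = 0
¬¬((x ≡ x) ≡ x) ⊃ ¬(¬x ≡ ((x ≡ x) ≡ x)) = 1/2 ⊃ 0 = 1/2
No assignment yields a value below 1/2, so this is the minimum.

1/2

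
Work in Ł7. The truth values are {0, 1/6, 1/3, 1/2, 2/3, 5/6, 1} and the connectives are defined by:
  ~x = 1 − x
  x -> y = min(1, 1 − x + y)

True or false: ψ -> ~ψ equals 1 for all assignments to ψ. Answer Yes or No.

Counterexample: take ψ = 2/3.
~ψ = ~2/3 = 1/3
ψ -> ~ψ = 2/3 -> 1/3 = 2/3
This gives 2/3 ≠ 1.

No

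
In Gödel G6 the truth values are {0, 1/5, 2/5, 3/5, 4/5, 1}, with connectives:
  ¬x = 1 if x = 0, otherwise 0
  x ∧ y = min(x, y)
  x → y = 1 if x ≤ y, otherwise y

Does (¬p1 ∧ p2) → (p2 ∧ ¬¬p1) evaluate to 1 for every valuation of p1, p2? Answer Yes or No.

No

Counterexample: take p1 = 0, p2 = 1/5.
¬p1 = ¬0 = 1
¬p1 ∧ p2 = 1 ∧ 1/5 = 1/5
¬p1 = ¬0 = 1
¬¬p1 = ¬1 = 0
p2 ∧ ¬¬p1 = 1/5 ∧ 0 = 0
(¬p1 ∧ p2) → (p2 ∧ ¬¬p1) = 1/5 → 0 = 0
This gives 0 ≠ 1.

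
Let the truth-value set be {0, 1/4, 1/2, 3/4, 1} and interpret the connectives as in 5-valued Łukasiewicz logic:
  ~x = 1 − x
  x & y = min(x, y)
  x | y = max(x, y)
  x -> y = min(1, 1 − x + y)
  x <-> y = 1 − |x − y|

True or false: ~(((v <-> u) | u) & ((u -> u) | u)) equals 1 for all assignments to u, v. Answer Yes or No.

Counterexample: take u = 0, v = 0.
v <-> u = 0 <-> 0 = 1
(v <-> u) | u = 1 | 0 = 1
u -> u = 0 -> 0 = 1
(u -> u) | u = 1 | 0 = 1
((v <-> u) | u) & ((u -> u) | u) = 1 & 1 = 1
~(((v <-> u) | u) & ((u -> u) | u)) = ~1 = 0
This gives 0 ≠ 1.

No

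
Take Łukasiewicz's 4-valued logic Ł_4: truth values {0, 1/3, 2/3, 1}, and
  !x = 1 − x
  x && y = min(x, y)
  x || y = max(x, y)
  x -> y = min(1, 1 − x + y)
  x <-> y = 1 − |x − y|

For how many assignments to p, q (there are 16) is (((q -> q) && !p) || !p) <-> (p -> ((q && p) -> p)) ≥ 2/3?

8

p = 0, q = 0 ↦ 1  ≥
p = 0, q = 1/3 ↦ 1  ≥
p = 0, q = 2/3 ↦ 1  ≥
p = 0, q = 1 ↦ 1  ≥
p = 1/3, q = 0 ↦ 2/3  ≥
p = 1/3, q = 1/3 ↦ 2/3  ≥
p = 1/3, q = 2/3 ↦ 2/3  ≥
p = 1/3, q = 1 ↦ 2/3  ≥
p = 2/3, q = 0 ↦ 1/3  <
p = 2/3, q = 1/3 ↦ 1/3  <
p = 2/3, q = 2/3 ↦ 1/3  <
p = 2/3, q = 1 ↦ 1/3  <
p = 1, q = 0 ↦ 0  <
p = 1, q = 1/3 ↦ 0  <
p = 1, q = 2/3 ↦ 0  <
p = 1, q = 1 ↦ 0  <
So 8 of the 16 assignments meet the threshold.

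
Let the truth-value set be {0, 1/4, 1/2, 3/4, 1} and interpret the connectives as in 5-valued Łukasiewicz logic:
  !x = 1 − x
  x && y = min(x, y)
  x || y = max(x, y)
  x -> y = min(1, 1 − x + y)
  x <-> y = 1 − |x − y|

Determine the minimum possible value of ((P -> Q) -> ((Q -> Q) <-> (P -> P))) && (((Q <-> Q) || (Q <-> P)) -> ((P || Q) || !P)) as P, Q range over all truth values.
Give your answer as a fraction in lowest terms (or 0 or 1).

Take P = 1/2, Q = 0:
P -> Q = 1/2 -> 0 = 1/2
Q -> Q = 0 -> 0 = 1
P -> P = 1/2 -> 1/2 = 1
(Q -> Q) <-> (P -> P) = 1 <-> 1 = 1
(P -> Q) -> ((Q -> Q) <-> (P -> P)) = 1/2 -> 1 = 1
Q <-> Q = 0 <-> 0 = 1
Q <-> P = 0 <-> 1/2 = 1/2
(Q <-> Q) || (Q <-> P) = 1 || 1/2 = 1
P || Q = 1/2 || 0 = 1/2
!P = !1/2 = 1/2
(P || Q) || !P = 1/2 || 1/2 = 1/2
((Q <-> Q) || (Q <-> P)) -> ((P || Q) || !P) = 1 -> 1/2 = 1/2
((P -> Q) -> ((Q -> Q) <-> (P -> P))) && (((Q <-> Q) || (Q <-> P)) -> ((P || Q) || !P)) = 1 && 1/2 = 1/2
No assignment yields a value below 1/2, so this is the minimum.

1/2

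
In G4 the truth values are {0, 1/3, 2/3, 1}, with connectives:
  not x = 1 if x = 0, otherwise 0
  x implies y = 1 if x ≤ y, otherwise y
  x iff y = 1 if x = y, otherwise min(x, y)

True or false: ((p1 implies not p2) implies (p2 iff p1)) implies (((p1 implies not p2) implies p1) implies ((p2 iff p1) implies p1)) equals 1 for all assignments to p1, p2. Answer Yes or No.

Counterexample: take p1 = 1/3, p2 = 1/3.
not p2 = not 1/3 = 0
p1 implies not p2 = 1/3 implies 0 = 0
p2 iff p1 = 1/3 iff 1/3 = 1
(p1 implies not p2) implies (p2 iff p1) = 0 implies 1 = 1
not p2 = not 1/3 = 0
p1 implies not p2 = 1/3 implies 0 = 0
(p1 implies not p2) implies p1 = 0 implies 1/3 = 1
p2 iff p1 = 1/3 iff 1/3 = 1
(p2 iff p1) implies p1 = 1 implies 1/3 = 1/3
((p1 implies not p2) implies p1) implies ((p2 iff p1) implies p1) = 1 implies 1/3 = 1/3
((p1 implies not p2) implies (p2 iff p1)) implies (((p1 implies not p2) implies p1) implies ((p2 iff p1) implies p1)) = 1 implies 1/3 = 1/3
This gives 1/3 ≠ 1.

No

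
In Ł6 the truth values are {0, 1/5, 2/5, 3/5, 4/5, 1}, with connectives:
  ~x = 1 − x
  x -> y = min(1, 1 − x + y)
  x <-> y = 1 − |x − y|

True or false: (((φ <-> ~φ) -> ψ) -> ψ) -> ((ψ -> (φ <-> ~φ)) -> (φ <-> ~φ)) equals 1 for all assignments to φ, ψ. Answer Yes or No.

Yes

At φ = 0, ψ = 2/5, for instance:
~φ = ~0 = 1
φ <-> ~φ = 0 <-> 1 = 0
(φ <-> ~φ) -> ψ = 0 -> 2/5 = 1
((φ <-> ~φ) -> ψ) -> ψ = 1 -> 2/5 = 2/5
ψ -> (φ <-> ~φ) = 2/5 -> 0 = 3/5
(ψ -> (φ <-> ~φ)) -> (φ <-> ~φ) = 3/5 -> 0 = 2/5
(((φ <-> ~φ) -> ψ) -> ψ) -> ((ψ -> (φ <-> ~φ)) -> (φ <-> ~φ)) = 2/5 -> 2/5 = 1
and checking the remaining 35 assignments likewise gives ≥ 1 in every case.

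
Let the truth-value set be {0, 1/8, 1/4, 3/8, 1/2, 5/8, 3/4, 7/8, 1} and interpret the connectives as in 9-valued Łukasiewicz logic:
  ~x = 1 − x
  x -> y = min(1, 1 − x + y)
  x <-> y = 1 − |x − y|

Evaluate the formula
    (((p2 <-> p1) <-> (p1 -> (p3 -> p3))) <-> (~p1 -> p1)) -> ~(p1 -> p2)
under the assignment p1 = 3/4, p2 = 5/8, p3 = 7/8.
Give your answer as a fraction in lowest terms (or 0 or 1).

p2 <-> p1 = 5/8 <-> 3/4 = 7/8
p3 -> p3 = 7/8 -> 7/8 = 1
p1 -> (p3 -> p3) = 3/4 -> 1 = 1
(p2 <-> p1) <-> (p1 -> (p3 -> p3)) = 7/8 <-> 1 = 7/8
~p1 = ~3/4 = 1/4
~p1 -> p1 = 1/4 -> 3/4 = 1
((p2 <-> p1) <-> (p1 -> (p3 -> p3))) <-> (~p1 -> p1) = 7/8 <-> 1 = 7/8
p1 -> p2 = 3/4 -> 5/8 = 7/8
~(p1 -> p2) = ~7/8 = 1/8
(((p2 <-> p1) <-> (p1 -> (p3 -> p3))) <-> (~p1 -> p1)) -> ~(p1 -> p2) = 7/8 -> 1/8 = 1/4

1/4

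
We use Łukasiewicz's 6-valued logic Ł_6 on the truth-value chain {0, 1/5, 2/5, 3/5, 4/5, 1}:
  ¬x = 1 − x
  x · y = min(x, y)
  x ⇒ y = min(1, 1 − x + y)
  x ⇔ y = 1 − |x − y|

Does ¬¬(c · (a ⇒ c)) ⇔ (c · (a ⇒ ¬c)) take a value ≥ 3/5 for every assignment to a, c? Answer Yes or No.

No

Counterexample: take a = 3/5, c = 1.
a ⇒ c = 3/5 ⇒ 1 = 1
c · (a ⇒ c) = 1 · 1 = 1
¬(c · (a ⇒ c)) = ¬1 = 0
¬¬(c · (a ⇒ c)) = ¬0 = 1
¬c = ¬1 = 0
a ⇒ ¬c = 3/5 ⇒ 0 = 2/5
c · (a ⇒ ¬c) = 1 · 2/5 = 2/5
¬¬(c · (a ⇒ c)) ⇔ (c · (a ⇒ ¬c)) = 1 ⇔ 2/5 = 2/5
This gives 2/5, which is below 3/5.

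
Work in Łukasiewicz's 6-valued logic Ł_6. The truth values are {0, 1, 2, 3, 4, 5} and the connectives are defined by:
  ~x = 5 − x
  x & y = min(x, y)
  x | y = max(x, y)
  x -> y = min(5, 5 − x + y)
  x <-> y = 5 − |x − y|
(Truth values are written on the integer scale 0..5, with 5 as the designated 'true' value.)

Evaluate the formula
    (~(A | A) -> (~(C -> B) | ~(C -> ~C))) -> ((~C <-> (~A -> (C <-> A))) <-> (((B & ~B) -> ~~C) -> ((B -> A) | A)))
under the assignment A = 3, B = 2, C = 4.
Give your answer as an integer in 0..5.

A | A = 3 | 3 = 3
~(A | A) = ~3 = 2
C -> B = 4 -> 2 = 3
~(C -> B) = ~3 = 2
~C = ~4 = 1
C -> ~C = 4 -> 1 = 2
~(C -> ~C) = ~2 = 3
~(C -> B) | ~(C -> ~C) = 2 | 3 = 3
~(A | A) -> (~(C -> B) | ~(C -> ~C)) = 2 -> 3 = 5
~C = ~4 = 1
~A = ~3 = 2
C <-> A = 4 <-> 3 = 4
~A -> (C <-> A) = 2 -> 4 = 5
~C <-> (~A -> (C <-> A)) = 1 <-> 5 = 1
~B = ~2 = 3
B & ~B = 2 & 3 = 2
~C = ~4 = 1
~~C = ~1 = 4
(B & ~B) -> ~~C = 2 -> 4 = 5
B -> A = 2 -> 3 = 5
(B -> A) | A = 5 | 3 = 5
((B & ~B) -> ~~C) -> ((B -> A) | A) = 5 -> 5 = 5
(~C <-> (~A -> (C <-> A))) <-> (((B & ~B) -> ~~C) -> ((B -> A) | A)) = 1 <-> 5 = 1
(~(A | A) -> (~(C -> B) | ~(C -> ~C))) -> ((~C <-> (~A -> (C <-> A))) <-> (((B & ~B) -> ~~C) -> ((B -> A) | A))) = 5 -> 1 = 1

1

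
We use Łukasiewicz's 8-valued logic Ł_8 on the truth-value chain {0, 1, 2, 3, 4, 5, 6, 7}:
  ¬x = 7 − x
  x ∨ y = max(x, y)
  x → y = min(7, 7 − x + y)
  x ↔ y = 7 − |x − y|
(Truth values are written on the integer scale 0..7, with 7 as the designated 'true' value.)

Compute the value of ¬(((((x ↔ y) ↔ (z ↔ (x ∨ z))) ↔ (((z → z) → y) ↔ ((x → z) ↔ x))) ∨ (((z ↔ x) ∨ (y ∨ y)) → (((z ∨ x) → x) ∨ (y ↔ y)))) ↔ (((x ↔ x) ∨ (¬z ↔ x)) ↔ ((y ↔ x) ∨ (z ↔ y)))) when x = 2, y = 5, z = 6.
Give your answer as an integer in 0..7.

1

x ↔ y = 2 ↔ 5 = 4
x ∨ z = 2 ∨ 6 = 6
z ↔ (x ∨ z) = 6 ↔ 6 = 7
(x ↔ y) ↔ (z ↔ (x ∨ z)) = 4 ↔ 7 = 4
z → z = 6 → 6 = 7
(z → z) → y = 7 → 5 = 5
x → z = 2 → 6 = 7
(x → z) ↔ x = 7 ↔ 2 = 2
((z → z) → y) ↔ ((x → z) ↔ x) = 5 ↔ 2 = 4
((x ↔ y) ↔ (z ↔ (x ∨ z))) ↔ (((z → z) → y) ↔ ((x → z) ↔ x)) = 4 ↔ 4 = 7
z ↔ x = 6 ↔ 2 = 3
y ∨ y = 5 ∨ 5 = 5
(z ↔ x) ∨ (y ∨ y) = 3 ∨ 5 = 5
z ∨ x = 6 ∨ 2 = 6
(z ∨ x) → x = 6 → 2 = 3
y ↔ y = 5 ↔ 5 = 7
((z ∨ x) → x) ∨ (y ↔ y) = 3 ∨ 7 = 7
((z ↔ x) ∨ (y ∨ y)) → (((z ∨ x) → x) ∨ (y ↔ y)) = 5 → 7 = 7
(((x ↔ y) ↔ (z ↔ (x ∨ z))) ↔ (((z → z) → y) ↔ ((x → z) ↔ x))) ∨ (((z ↔ x) ∨ (y ∨ y)) → (((z ∨ x) → x) ∨ (y ↔ y))) = 7 ∨ 7 = 7
x ↔ x = 2 ↔ 2 = 7
¬z = ¬6 = 1
¬z ↔ x = 1 ↔ 2 = 6
(x ↔ x) ∨ (¬z ↔ x) = 7 ∨ 6 = 7
y ↔ x = 5 ↔ 2 = 4
z ↔ y = 6 ↔ 5 = 6
(y ↔ x) ∨ (z ↔ y) = 4 ∨ 6 = 6
((x ↔ x) ∨ (¬z ↔ x)) ↔ ((y ↔ x) ∨ (z ↔ y)) = 7 ↔ 6 = 6
((((x ↔ y) ↔ (z ↔ (x ∨ z))) ↔ (((z → z) → y) ↔ ((x → z) ↔ x))) ∨ (((z ↔ x) ∨ (y ∨ y)) → (((z ∨ x) → x) ∨ (y ↔ y)))) ↔ (((x ↔ x) ∨ (¬z ↔ x)) ↔ ((y ↔ x) ∨ (z ↔ y))) = 7 ↔ 6 = 6
¬(((((x ↔ y) ↔ (z ↔ (x ∨ z))) ↔ (((z → z) → y) ↔ ((x → z) ↔ x))) ∨ (((z ↔ x) ∨ (y ∨ y)) → (((z ∨ x) → x) ∨ (y ↔ y)))) ↔ (((x ↔ x) ∨ (¬z ↔ x)) ↔ ((y ↔ x) ∨ (z ↔ y)))) = ¬6 = 1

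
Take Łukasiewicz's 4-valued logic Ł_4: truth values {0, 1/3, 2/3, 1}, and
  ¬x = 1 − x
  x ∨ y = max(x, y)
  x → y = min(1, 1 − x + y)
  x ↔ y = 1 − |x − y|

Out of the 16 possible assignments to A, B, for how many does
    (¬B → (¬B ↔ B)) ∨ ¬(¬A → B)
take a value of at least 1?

A = 0, B = 0 ↦ 1  ≥
A = 0, B = 1/3 ↦ 1  ≥
A = 0, B = 2/3 ↦ 1  ≥
A = 0, B = 1 ↦ 1  ≥
A = 1/3, B = 0 ↦ 2/3  <
A = 1/3, B = 1/3 ↦ 1  ≥
A = 1/3, B = 2/3 ↦ 1  ≥
A = 1/3, B = 1 ↦ 1  ≥
A = 2/3, B = 0 ↦ 1/3  <
A = 2/3, B = 1/3 ↦ 1  ≥
A = 2/3, B = 2/3 ↦ 1  ≥
A = 2/3, B = 1 ↦ 1  ≥
A = 1, B = 0 ↦ 0  <
A = 1, B = 1/3 ↦ 1  ≥
A = 1, B = 2/3 ↦ 1  ≥
A = 1, B = 1 ↦ 1  ≥
So 13 of the 16 assignments meet the threshold.

13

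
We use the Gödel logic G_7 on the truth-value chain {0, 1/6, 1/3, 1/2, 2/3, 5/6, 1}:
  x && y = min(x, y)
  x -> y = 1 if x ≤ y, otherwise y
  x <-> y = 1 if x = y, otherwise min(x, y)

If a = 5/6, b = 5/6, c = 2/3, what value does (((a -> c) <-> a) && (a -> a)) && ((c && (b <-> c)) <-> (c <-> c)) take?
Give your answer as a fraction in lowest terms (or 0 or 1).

2/3

a -> c = 5/6 -> 2/3 = 2/3
(a -> c) <-> a = 2/3 <-> 5/6 = 2/3
a -> a = 5/6 -> 5/6 = 1
((a -> c) <-> a) && (a -> a) = 2/3 && 1 = 2/3
b <-> c = 5/6 <-> 2/3 = 2/3
c && (b <-> c) = 2/3 && 2/3 = 2/3
c <-> c = 2/3 <-> 2/3 = 1
(c && (b <-> c)) <-> (c <-> c) = 2/3 <-> 1 = 2/3
(((a -> c) <-> a) && (a -> a)) && ((c && (b <-> c)) <-> (c <-> c)) = 2/3 && 2/3 = 2/3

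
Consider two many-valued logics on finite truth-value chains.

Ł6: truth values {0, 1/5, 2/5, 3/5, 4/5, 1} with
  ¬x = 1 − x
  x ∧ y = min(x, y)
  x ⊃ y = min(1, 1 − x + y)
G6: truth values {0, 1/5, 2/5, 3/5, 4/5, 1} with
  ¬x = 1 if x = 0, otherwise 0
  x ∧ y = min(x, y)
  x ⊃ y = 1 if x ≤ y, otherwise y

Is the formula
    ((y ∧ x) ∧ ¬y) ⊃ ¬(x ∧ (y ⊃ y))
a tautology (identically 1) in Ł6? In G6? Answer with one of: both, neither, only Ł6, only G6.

In Ł6: at x = 4/5, y = 2/5 the value is 4/5 — not a tautology.
In G6: every assignment gives 1 — tautology.

only G6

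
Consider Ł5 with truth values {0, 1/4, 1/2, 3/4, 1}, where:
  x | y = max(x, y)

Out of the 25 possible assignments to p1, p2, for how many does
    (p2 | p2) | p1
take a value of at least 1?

9

value 1: 9 assignments (counts)
value 3/4: 7 assignments
value 1/2: 5 assignments
value 1/4: 3 assignments
value 0: 1 assignment
So 9 of the 25 assignments meet the threshold.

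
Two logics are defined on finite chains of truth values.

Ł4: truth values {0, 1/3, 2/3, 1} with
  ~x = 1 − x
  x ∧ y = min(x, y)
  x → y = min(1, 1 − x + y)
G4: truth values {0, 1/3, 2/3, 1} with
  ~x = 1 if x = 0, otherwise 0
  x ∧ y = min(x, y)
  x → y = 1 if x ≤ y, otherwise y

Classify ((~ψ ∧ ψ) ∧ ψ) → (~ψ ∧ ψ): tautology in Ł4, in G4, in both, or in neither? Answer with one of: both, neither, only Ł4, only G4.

In Ł4: every assignment gives 1 — tautology.
In G4: every assignment gives 1 — tautology.

both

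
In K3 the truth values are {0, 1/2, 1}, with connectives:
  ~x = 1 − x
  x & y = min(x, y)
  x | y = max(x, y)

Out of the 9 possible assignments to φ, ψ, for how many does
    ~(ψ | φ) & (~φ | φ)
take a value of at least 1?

1

φ = 0, ψ = 0 ↦ 1  ≥
φ = 0, ψ = 1/2 ↦ 1/2  <
φ = 0, ψ = 1 ↦ 0  <
φ = 1/2, ψ = 0 ↦ 1/2  <
φ = 1/2, ψ = 1/2 ↦ 1/2  <
φ = 1/2, ψ = 1 ↦ 0  <
φ = 1, ψ = 0 ↦ 0  <
φ = 1, ψ = 1/2 ↦ 0  <
φ = 1, ψ = 1 ↦ 0  <
So 1 of the 9 assignments meets the threshold.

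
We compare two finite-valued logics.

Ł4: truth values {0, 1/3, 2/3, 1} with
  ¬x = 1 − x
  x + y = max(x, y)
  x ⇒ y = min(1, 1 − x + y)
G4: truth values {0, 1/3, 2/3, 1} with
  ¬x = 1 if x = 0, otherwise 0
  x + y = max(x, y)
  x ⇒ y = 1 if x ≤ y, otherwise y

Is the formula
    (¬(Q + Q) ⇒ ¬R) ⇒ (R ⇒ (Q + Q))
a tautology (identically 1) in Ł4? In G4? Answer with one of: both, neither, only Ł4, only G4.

In Ł4: every assignment gives 1 — tautology.
In G4: at Q = 1/3, R = 2/3 the value is 1/3 — not a tautology.

only Ł4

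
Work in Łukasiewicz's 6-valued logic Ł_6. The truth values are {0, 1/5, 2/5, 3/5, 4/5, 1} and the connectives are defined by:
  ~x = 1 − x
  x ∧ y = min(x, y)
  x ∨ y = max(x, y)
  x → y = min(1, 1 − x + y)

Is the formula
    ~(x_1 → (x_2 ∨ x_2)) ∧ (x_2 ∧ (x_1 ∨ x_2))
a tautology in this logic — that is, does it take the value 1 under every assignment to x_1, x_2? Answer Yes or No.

No

Counterexample: take x_1 = 0, x_2 = 0.
x_2 ∨ x_2 = 0 ∨ 0 = 0
x_1 → (x_2 ∨ x_2) = 0 → 0 = 1
~(x_1 → (x_2 ∨ x_2)) = ~1 = 0
x_1 ∨ x_2 = 0 ∨ 0 = 0
x_2 ∧ (x_1 ∨ x_2) = 0 ∧ 0 = 0
~(x_1 → (x_2 ∨ x_2)) ∧ (x_2 ∧ (x_1 ∨ x_2)) = 0 ∧ 0 = 0
This gives 0 ≠ 1.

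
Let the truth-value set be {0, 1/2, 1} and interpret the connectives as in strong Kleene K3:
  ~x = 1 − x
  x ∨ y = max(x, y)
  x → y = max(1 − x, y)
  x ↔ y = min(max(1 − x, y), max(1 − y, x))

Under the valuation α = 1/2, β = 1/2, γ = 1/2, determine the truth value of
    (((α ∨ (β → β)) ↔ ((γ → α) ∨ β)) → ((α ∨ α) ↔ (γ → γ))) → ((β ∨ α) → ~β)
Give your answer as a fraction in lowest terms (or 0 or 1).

1/2

β → β = 1/2 → 1/2 = 1/2
α ∨ (β → β) = 1/2 ∨ 1/2 = 1/2
γ → α = 1/2 → 1/2 = 1/2
(γ → α) ∨ β = 1/2 ∨ 1/2 = 1/2
(α ∨ (β → β)) ↔ ((γ → α) ∨ β) = 1/2 ↔ 1/2 = 1/2
α ∨ α = 1/2 ∨ 1/2 = 1/2
γ → γ = 1/2 → 1/2 = 1/2
(α ∨ α) ↔ (γ → γ) = 1/2 ↔ 1/2 = 1/2
((α ∨ (β → β)) ↔ ((γ → α) ∨ β)) → ((α ∨ α) ↔ (γ → γ)) = 1/2 → 1/2 = 1/2
β ∨ α = 1/2 ∨ 1/2 = 1/2
~β = ~1/2 = 1/2
(β ∨ α) → ~β = 1/2 → 1/2 = 1/2
(((α ∨ (β → β)) ↔ ((γ → α) ∨ β)) → ((α ∨ α) ↔ (γ → γ))) → ((β ∨ α) → ~β) = 1/2 → 1/2 = 1/2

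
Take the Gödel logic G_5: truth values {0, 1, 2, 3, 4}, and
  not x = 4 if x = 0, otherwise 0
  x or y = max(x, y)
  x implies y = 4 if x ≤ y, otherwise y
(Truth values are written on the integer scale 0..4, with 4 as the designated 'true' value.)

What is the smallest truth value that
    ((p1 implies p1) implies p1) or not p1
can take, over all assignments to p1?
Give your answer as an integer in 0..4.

1

Take p1 = 1:
p1 implies p1 = 1 implies 1 = 4
(p1 implies p1) implies p1 = 4 implies 1 = 1
not p1 = not 1 = 0
((p1 implies p1) implies p1) or not p1 = 1 or 0 = 1
No assignment yields a value below 1, so this is the minimum.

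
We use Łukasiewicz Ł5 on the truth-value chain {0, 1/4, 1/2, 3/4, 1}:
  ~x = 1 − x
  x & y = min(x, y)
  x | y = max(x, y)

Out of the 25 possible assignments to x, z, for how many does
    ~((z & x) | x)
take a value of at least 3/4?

value 1: 5 assignments (counts)
value 3/4: 5 assignments (counts)
value 1/2: 5 assignments
value 1/4: 5 assignments
value 0: 5 assignments
So 10 of the 25 assignments meet the threshold.

10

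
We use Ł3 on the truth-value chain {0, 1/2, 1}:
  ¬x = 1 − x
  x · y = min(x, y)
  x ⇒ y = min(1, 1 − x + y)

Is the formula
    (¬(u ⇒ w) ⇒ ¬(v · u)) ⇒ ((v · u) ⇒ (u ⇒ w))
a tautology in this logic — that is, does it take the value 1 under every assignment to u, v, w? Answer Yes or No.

Yes

At u = 1, v = 1, w = 1/2, for instance:
u ⇒ w = 1 ⇒ 1/2 = 1/2
¬(u ⇒ w) = ¬1/2 = 1/2
v · u = 1 · 1 = 1
¬(v · u) = ¬1 = 0
¬(u ⇒ w) ⇒ ¬(v · u) = 1/2 ⇒ 0 = 1/2
(v · u) ⇒ (u ⇒ w) = 1 ⇒ 1/2 = 1/2
(¬(u ⇒ w) ⇒ ¬(v · u)) ⇒ ((v · u) ⇒ (u ⇒ w)) = 1/2 ⇒ 1/2 = 1
and checking the remaining 26 assignments likewise gives ≥ 1 in every case.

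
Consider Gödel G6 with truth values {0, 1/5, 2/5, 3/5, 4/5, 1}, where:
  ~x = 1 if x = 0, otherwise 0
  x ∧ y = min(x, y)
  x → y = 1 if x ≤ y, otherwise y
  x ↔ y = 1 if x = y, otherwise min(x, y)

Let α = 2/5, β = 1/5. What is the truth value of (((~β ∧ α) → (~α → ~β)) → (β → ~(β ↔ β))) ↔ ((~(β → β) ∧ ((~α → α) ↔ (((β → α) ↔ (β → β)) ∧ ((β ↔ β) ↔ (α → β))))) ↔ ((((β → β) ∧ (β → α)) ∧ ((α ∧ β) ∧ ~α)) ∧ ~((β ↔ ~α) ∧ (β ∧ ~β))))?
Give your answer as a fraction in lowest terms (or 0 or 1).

~β = ~1/5 = 0
~β ∧ α = 0 ∧ 2/5 = 0
~α = ~2/5 = 0
~β = ~1/5 = 0
~α → ~β = 0 → 0 = 1
(~β ∧ α) → (~α → ~β) = 0 → 1 = 1
β ↔ β = 1/5 ↔ 1/5 = 1
~(β ↔ β) = ~1 = 0
β → ~(β ↔ β) = 1/5 → 0 = 0
((~β ∧ α) → (~α → ~β)) → (β → ~(β ↔ β)) = 1 → 0 = 0
β → β = 1/5 → 1/5 = 1
~(β → β) = ~1 = 0
~α = ~2/5 = 0
~α → α = 0 → 2/5 = 1
β → α = 1/5 → 2/5 = 1
β → β = 1/5 → 1/5 = 1
(β → α) ↔ (β → β) = 1 ↔ 1 = 1
β ↔ β = 1/5 ↔ 1/5 = 1
α → β = 2/5 → 1/5 = 1/5
(β ↔ β) ↔ (α → β) = 1 ↔ 1/5 = 1/5
((β → α) ↔ (β → β)) ∧ ((β ↔ β) ↔ (α → β)) = 1 ∧ 1/5 = 1/5
(~α → α) ↔ (((β → α) ↔ (β → β)) ∧ ((β ↔ β) ↔ (α → β))) = 1 ↔ 1/5 = 1/5
~(β → β) ∧ ((~α → α) ↔ (((β → α) ↔ (β → β)) ∧ ((β ↔ β) ↔ (α → β)))) = 0 ∧ 1/5 = 0
β → β = 1/5 → 1/5 = 1
β → α = 1/5 → 2/5 = 1
(β → β) ∧ (β → α) = 1 ∧ 1 = 1
α ∧ β = 2/5 ∧ 1/5 = 1/5
~α = ~2/5 = 0
(α ∧ β) ∧ ~α = 1/5 ∧ 0 = 0
((β → β) ∧ (β → α)) ∧ ((α ∧ β) ∧ ~α) = 1 ∧ 0 = 0
~α = ~2/5 = 0
β ↔ ~α = 1/5 ↔ 0 = 0
~β = ~1/5 = 0
β ∧ ~β = 1/5 ∧ 0 = 0
(β ↔ ~α) ∧ (β ∧ ~β) = 0 ∧ 0 = 0
~((β ↔ ~α) ∧ (β ∧ ~β)) = ~0 = 1
(((β → β) ∧ (β → α)) ∧ ((α ∧ β) ∧ ~α)) ∧ ~((β ↔ ~α) ∧ (β ∧ ~β)) = 0 ∧ 1 = 0
(~(β → β) ∧ ((~α → α) ↔ (((β → α) ↔ (β → β)) ∧ ((β ↔ β) ↔ (α → β))))) ↔ ((((β → β) ∧ (β → α)) ∧ ((α ∧ β) ∧ ~α)) ∧ ~((β ↔ ~α) ∧ (β ∧ ~β))) = 0 ↔ 0 = 1
(((~β ∧ α) → (~α → ~β)) → (β → ~(β ↔ β))) ↔ ((~(β → β) ∧ ((~α → α) ↔ (((β → α) ↔ (β → β)) ∧ ((β ↔ β) ↔ (α → β))))) ↔ ((((β → β) ∧ (β → α)) ∧ ((α ∧ β) ∧ ~α)) ∧ ~((β ↔ ~α) ∧ (β ∧ ~β)))) = 0 ↔ 1 = 0

0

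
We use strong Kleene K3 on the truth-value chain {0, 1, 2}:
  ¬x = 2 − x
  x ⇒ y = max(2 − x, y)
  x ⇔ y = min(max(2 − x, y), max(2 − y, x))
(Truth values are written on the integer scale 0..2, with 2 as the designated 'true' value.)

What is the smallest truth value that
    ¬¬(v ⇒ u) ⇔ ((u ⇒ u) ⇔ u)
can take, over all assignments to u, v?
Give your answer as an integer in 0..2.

0

Take u = 0, v = 0:
v ⇒ u = 0 ⇒ 0 = 2
¬(v ⇒ u) = ¬2 = 0
¬¬(v ⇒ u) = ¬0 = 2
u ⇒ u = 0 ⇒ 0 = 2
(u ⇒ u) ⇔ u = 2 ⇔ 0 = 0
¬¬(v ⇒ u) ⇔ ((u ⇒ u) ⇔ u) = 2 ⇔ 0 = 0
No assignment yields a value below 0, so this is the minimum.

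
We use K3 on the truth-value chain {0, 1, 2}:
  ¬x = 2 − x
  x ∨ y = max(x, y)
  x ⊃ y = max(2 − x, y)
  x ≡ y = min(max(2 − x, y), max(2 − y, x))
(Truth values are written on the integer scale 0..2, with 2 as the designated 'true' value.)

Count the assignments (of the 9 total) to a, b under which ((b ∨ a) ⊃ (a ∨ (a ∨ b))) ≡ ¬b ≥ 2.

a = 0, b = 0 ↦ 2  ≥
a = 0, b = 1 ↦ 1  <
a = 0, b = 2 ↦ 0  <
a = 1, b = 0 ↦ 1  <
a = 1, b = 1 ↦ 1  <
a = 1, b = 2 ↦ 0  <
a = 2, b = 0 ↦ 2  ≥
a = 2, b = 1 ↦ 1  <
a = 2, b = 2 ↦ 0  <
So 2 of the 9 assignments meet the threshold.

2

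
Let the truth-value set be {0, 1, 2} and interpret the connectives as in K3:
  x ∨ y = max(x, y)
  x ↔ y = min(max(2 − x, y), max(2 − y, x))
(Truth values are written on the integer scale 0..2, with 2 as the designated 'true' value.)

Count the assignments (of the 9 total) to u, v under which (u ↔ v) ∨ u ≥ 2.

4

u = 0, v = 0 ↦ 2  ≥
u = 0, v = 1 ↦ 1  <
u = 0, v = 2 ↦ 0  <
u = 1, v = 0 ↦ 1  <
u = 1, v = 1 ↦ 1  <
u = 1, v = 2 ↦ 1  <
u = 2, v = 0 ↦ 2  ≥
u = 2, v = 1 ↦ 2  ≥
u = 2, v = 2 ↦ 2  ≥
So 4 of the 9 assignments meet the threshold.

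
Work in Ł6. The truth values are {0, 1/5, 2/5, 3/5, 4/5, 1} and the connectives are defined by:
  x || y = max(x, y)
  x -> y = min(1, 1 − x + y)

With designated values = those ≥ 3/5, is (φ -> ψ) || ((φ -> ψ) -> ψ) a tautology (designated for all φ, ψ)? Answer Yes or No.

Yes

At φ = 1, ψ = 3/5, for instance:
φ -> ψ = 1 -> 3/5 = 3/5
φ -> ψ = 1 -> 3/5 = 3/5
(φ -> ψ) -> ψ = 3/5 -> 3/5 = 1
(φ -> ψ) || ((φ -> ψ) -> ψ) = 3/5 || 1 = 1
and checking the remaining 35 assignments likewise gives ≥ 3/5 in every case.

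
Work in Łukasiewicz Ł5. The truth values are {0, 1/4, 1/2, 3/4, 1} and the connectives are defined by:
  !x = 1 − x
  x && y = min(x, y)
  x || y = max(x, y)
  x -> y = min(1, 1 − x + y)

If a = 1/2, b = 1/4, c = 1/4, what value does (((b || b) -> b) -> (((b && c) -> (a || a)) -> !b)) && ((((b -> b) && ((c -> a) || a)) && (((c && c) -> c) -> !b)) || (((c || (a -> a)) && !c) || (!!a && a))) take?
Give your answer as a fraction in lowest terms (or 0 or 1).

b || b = 1/4 || 1/4 = 1/4
(b || b) -> b = 1/4 -> 1/4 = 1
b && c = 1/4 && 1/4 = 1/4
a || a = 1/2 || 1/2 = 1/2
(b && c) -> (a || a) = 1/4 -> 1/2 = 1
!b = !1/4 = 3/4
((b && c) -> (a || a)) -> !b = 1 -> 3/4 = 3/4
((b || b) -> b) -> (((b && c) -> (a || a)) -> !b) = 1 -> 3/4 = 3/4
b -> b = 1/4 -> 1/4 = 1
c -> a = 1/4 -> 1/2 = 1
(c -> a) || a = 1 || 1/2 = 1
(b -> b) && ((c -> a) || a) = 1 && 1 = 1
c && c = 1/4 && 1/4 = 1/4
(c && c) -> c = 1/4 -> 1/4 = 1
!b = !1/4 = 3/4
((c && c) -> c) -> !b = 1 -> 3/4 = 3/4
((b -> b) && ((c -> a) || a)) && (((c && c) -> c) -> !b) = 1 && 3/4 = 3/4
a -> a = 1/2 -> 1/2 = 1
c || (a -> a) = 1/4 || 1 = 1
!c = !1/4 = 3/4
(c || (a -> a)) && !c = 1 && 3/4 = 3/4
!a = !1/2 = 1/2
!!a = !1/2 = 1/2
!!a && a = 1/2 && 1/2 = 1/2
((c || (a -> a)) && !c) || (!!a && a) = 3/4 || 1/2 = 3/4
(((b -> b) && ((c -> a) || a)) && (((c && c) -> c) -> !b)) || (((c || (a -> a)) && !c) || (!!a && a)) = 3/4 || 3/4 = 3/4
(((b || b) -> b) -> (((b && c) -> (a || a)) -> !b)) && ((((b -> b) && ((c -> a) || a)) && (((c && c) -> c) -> !b)) || (((c || (a -> a)) && !c) || (!!a && a))) = 3/4 && 3/4 = 3/4

3/4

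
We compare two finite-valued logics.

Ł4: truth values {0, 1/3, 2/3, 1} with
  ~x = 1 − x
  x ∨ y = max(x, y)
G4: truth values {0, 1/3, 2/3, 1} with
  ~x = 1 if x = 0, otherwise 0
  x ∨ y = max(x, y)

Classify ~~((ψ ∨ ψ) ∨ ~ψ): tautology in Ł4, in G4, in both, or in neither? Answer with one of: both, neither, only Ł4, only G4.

In Ł4: at ψ = 1/3 the value is 2/3 — not a tautology.
In G4: every assignment gives 1 — tautology.

only G4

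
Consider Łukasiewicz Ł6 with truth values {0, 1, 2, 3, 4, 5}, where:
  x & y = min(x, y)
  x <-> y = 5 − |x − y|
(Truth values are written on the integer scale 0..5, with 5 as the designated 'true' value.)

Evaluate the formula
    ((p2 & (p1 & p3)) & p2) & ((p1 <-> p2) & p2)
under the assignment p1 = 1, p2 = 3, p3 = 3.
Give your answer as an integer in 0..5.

p1 & p3 = 1 & 3 = 1
p2 & (p1 & p3) = 3 & 1 = 1
(p2 & (p1 & p3)) & p2 = 1 & 3 = 1
p1 <-> p2 = 1 <-> 3 = 3
(p1 <-> p2) & p2 = 3 & 3 = 3
((p2 & (p1 & p3)) & p2) & ((p1 <-> p2) & p2) = 1 & 3 = 1

1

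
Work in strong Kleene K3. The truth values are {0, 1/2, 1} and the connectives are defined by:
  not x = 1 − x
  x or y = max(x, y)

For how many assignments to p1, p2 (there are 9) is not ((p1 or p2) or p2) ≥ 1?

p1 = 0, p2 = 0 ↦ 1  ≥
p1 = 0, p2 = 1/2 ↦ 1/2  <
p1 = 0, p2 = 1 ↦ 0  <
p1 = 1/2, p2 = 0 ↦ 1/2  <
p1 = 1/2, p2 = 1/2 ↦ 1/2  <
p1 = 1/2, p2 = 1 ↦ 0  <
p1 = 1, p2 = 0 ↦ 0  <
p1 = 1, p2 = 1/2 ↦ 0  <
p1 = 1, p2 = 1 ↦ 0  <
So 1 of the 9 assignments meets the threshold.

1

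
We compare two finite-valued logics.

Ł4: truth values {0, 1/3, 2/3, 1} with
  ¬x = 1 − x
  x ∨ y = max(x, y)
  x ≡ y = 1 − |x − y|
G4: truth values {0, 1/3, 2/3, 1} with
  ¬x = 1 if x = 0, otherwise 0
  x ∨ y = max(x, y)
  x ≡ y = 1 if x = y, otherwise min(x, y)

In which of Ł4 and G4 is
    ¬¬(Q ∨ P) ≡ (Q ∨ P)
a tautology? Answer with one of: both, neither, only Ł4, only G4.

only Ł4

In Ł4: every assignment gives 1 — tautology.
In G4: at P = 0, Q = 1/3 the value is 1/3 — not a tautology.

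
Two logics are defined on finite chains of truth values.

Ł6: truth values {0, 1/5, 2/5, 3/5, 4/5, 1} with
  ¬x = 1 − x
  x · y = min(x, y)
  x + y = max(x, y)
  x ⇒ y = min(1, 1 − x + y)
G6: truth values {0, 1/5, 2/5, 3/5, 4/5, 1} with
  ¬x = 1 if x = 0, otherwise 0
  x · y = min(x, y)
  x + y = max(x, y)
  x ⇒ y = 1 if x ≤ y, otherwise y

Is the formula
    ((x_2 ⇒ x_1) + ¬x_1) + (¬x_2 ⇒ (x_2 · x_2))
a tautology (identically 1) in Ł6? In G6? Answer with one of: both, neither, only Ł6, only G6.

only G6

In Ł6: at x_1 = 1/5, x_2 = 2/5 the value is 4/5 — not a tautology.
In G6: every assignment gives 1 — tautology.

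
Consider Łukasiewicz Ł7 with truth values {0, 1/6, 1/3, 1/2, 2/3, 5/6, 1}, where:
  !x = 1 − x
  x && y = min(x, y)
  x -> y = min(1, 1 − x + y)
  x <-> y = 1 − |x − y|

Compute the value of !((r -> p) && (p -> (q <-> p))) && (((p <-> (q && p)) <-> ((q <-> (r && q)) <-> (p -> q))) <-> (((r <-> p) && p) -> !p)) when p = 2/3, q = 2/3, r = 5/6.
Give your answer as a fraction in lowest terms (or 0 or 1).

r -> p = 5/6 -> 2/3 = 5/6
q <-> p = 2/3 <-> 2/3 = 1
p -> (q <-> p) = 2/3 -> 1 = 1
(r -> p) && (p -> (q <-> p)) = 5/6 && 1 = 5/6
!((r -> p) && (p -> (q <-> p))) = !5/6 = 1/6
q && p = 2/3 && 2/3 = 2/3
p <-> (q && p) = 2/3 <-> 2/3 = 1
r && q = 5/6 && 2/3 = 2/3
q <-> (r && q) = 2/3 <-> 2/3 = 1
p -> q = 2/3 -> 2/3 = 1
(q <-> (r && q)) <-> (p -> q) = 1 <-> 1 = 1
(p <-> (q && p)) <-> ((q <-> (r && q)) <-> (p -> q)) = 1 <-> 1 = 1
r <-> p = 5/6 <-> 2/3 = 5/6
(r <-> p) && p = 5/6 && 2/3 = 2/3
!p = !2/3 = 1/3
((r <-> p) && p) -> !p = 2/3 -> 1/3 = 2/3
((p <-> (q && p)) <-> ((q <-> (r && q)) <-> (p -> q))) <-> (((r <-> p) && p) -> !p) = 1 <-> 2/3 = 2/3
!((r -> p) && (p -> (q <-> p))) && (((p <-> (q && p)) <-> ((q <-> (r && q)) <-> (p -> q))) <-> (((r <-> p) && p) -> !p)) = 1/6 && 2/3 = 1/6

1/6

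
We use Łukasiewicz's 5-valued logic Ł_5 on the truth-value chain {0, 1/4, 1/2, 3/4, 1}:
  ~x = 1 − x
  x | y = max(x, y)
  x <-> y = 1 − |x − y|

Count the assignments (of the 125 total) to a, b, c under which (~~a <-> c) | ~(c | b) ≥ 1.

value 1: 29 assignments (counts)
value 3/4: 46 assignments
value 1/2: 29 assignments
value 1/4: 15 assignments
value 0: 6 assignments
So 29 of the 125 assignments meet the threshold.

29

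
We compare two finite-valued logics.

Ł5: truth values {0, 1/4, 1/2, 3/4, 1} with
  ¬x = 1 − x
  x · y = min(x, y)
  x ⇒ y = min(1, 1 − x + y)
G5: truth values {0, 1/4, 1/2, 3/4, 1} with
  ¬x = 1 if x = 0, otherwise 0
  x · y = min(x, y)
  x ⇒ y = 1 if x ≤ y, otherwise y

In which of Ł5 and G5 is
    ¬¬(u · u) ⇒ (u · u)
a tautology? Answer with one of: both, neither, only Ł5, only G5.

In Ł5: every assignment gives 1 — tautology.
In G5: at u = 1/4 the value is 1/4 — not a tautology.

only Ł5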